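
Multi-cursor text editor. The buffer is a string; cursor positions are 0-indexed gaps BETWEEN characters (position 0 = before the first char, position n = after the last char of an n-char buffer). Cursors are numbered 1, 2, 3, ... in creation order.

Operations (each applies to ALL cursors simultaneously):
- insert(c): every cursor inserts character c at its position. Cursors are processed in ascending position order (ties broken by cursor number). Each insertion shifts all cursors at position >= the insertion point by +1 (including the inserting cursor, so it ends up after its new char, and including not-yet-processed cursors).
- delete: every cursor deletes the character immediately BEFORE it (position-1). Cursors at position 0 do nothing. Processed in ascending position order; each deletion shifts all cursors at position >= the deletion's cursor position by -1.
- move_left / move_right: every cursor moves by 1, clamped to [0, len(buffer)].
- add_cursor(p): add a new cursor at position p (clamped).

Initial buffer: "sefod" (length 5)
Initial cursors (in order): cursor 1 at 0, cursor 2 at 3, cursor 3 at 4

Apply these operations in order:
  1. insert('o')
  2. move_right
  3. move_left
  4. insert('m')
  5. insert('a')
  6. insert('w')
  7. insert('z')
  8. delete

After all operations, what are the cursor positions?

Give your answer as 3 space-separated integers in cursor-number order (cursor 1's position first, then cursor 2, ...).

After op 1 (insert('o')): buffer="osefoood" (len 8), cursors c1@1 c2@5 c3@7, authorship 1...2.3.
After op 2 (move_right): buffer="osefoood" (len 8), cursors c1@2 c2@6 c3@8, authorship 1...2.3.
After op 3 (move_left): buffer="osefoood" (len 8), cursors c1@1 c2@5 c3@7, authorship 1...2.3.
After op 4 (insert('m')): buffer="omsefomoomd" (len 11), cursors c1@2 c2@7 c3@10, authorship 11...22.33.
After op 5 (insert('a')): buffer="omasefomaoomad" (len 14), cursors c1@3 c2@9 c3@13, authorship 111...222.333.
After op 6 (insert('w')): buffer="omawsefomawoomawd" (len 17), cursors c1@4 c2@11 c3@16, authorship 1111...2222.3333.
After op 7 (insert('z')): buffer="omawzsefomawzoomawzd" (len 20), cursors c1@5 c2@13 c3@19, authorship 11111...22222.33333.
After op 8 (delete): buffer="omawsefomawoomawd" (len 17), cursors c1@4 c2@11 c3@16, authorship 1111...2222.3333.

Answer: 4 11 16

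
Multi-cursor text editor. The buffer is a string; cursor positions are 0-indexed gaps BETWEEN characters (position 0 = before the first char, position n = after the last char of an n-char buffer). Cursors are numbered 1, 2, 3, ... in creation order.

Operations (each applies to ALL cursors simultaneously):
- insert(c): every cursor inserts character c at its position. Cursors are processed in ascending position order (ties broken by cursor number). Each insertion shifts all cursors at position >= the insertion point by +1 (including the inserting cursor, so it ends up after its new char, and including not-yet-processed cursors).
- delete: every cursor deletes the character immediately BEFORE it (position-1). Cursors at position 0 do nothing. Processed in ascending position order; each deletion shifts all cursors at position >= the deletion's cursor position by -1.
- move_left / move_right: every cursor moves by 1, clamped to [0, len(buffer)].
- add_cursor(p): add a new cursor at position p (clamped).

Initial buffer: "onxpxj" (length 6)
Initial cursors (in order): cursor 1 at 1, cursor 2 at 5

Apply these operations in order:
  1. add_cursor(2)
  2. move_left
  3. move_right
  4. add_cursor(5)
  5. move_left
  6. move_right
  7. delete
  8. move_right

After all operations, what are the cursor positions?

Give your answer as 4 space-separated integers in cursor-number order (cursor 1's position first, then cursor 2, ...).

Answer: 1 2 1 2

Derivation:
After op 1 (add_cursor(2)): buffer="onxpxj" (len 6), cursors c1@1 c3@2 c2@5, authorship ......
After op 2 (move_left): buffer="onxpxj" (len 6), cursors c1@0 c3@1 c2@4, authorship ......
After op 3 (move_right): buffer="onxpxj" (len 6), cursors c1@1 c3@2 c2@5, authorship ......
After op 4 (add_cursor(5)): buffer="onxpxj" (len 6), cursors c1@1 c3@2 c2@5 c4@5, authorship ......
After op 5 (move_left): buffer="onxpxj" (len 6), cursors c1@0 c3@1 c2@4 c4@4, authorship ......
After op 6 (move_right): buffer="onxpxj" (len 6), cursors c1@1 c3@2 c2@5 c4@5, authorship ......
After op 7 (delete): buffer="xj" (len 2), cursors c1@0 c3@0 c2@1 c4@1, authorship ..
After op 8 (move_right): buffer="xj" (len 2), cursors c1@1 c3@1 c2@2 c4@2, authorship ..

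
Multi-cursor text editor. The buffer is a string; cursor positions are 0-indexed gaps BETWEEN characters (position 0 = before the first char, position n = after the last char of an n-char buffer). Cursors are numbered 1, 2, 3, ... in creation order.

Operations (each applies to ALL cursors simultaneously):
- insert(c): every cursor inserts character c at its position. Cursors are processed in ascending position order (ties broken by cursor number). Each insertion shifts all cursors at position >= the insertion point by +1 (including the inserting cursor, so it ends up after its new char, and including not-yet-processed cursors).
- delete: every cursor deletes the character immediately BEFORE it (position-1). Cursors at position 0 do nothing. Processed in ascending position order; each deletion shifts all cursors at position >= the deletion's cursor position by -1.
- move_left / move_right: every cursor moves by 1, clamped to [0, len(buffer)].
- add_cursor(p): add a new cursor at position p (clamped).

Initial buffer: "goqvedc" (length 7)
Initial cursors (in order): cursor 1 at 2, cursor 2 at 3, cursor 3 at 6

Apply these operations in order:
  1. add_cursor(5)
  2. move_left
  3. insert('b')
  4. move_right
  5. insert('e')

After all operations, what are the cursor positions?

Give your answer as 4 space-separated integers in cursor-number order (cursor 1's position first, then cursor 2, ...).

Answer: 4 7 14 11

Derivation:
After op 1 (add_cursor(5)): buffer="goqvedc" (len 7), cursors c1@2 c2@3 c4@5 c3@6, authorship .......
After op 2 (move_left): buffer="goqvedc" (len 7), cursors c1@1 c2@2 c4@4 c3@5, authorship .......
After op 3 (insert('b')): buffer="gbobqvbebdc" (len 11), cursors c1@2 c2@4 c4@7 c3@9, authorship .1.2..4.3..
After op 4 (move_right): buffer="gbobqvbebdc" (len 11), cursors c1@3 c2@5 c4@8 c3@10, authorship .1.2..4.3..
After op 5 (insert('e')): buffer="gboebqevbeebdec" (len 15), cursors c1@4 c2@7 c4@11 c3@14, authorship .1.12.2.4.43.3.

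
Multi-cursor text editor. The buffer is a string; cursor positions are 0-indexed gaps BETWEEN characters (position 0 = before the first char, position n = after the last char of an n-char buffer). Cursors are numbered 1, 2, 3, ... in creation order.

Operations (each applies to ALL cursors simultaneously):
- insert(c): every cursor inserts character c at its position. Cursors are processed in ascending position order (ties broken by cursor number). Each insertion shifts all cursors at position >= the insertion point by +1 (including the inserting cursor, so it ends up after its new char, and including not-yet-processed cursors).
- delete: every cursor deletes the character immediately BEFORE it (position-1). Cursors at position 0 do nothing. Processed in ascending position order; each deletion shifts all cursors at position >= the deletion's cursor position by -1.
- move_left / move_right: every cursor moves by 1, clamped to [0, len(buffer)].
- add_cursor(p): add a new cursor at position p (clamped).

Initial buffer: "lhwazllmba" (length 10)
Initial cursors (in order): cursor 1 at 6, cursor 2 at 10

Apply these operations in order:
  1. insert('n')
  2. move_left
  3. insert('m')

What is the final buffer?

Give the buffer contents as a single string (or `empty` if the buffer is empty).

After op 1 (insert('n')): buffer="lhwazlnlmban" (len 12), cursors c1@7 c2@12, authorship ......1....2
After op 2 (move_left): buffer="lhwazlnlmban" (len 12), cursors c1@6 c2@11, authorship ......1....2
After op 3 (insert('m')): buffer="lhwazlmnlmbamn" (len 14), cursors c1@7 c2@13, authorship ......11....22

Answer: lhwazlmnlmbamn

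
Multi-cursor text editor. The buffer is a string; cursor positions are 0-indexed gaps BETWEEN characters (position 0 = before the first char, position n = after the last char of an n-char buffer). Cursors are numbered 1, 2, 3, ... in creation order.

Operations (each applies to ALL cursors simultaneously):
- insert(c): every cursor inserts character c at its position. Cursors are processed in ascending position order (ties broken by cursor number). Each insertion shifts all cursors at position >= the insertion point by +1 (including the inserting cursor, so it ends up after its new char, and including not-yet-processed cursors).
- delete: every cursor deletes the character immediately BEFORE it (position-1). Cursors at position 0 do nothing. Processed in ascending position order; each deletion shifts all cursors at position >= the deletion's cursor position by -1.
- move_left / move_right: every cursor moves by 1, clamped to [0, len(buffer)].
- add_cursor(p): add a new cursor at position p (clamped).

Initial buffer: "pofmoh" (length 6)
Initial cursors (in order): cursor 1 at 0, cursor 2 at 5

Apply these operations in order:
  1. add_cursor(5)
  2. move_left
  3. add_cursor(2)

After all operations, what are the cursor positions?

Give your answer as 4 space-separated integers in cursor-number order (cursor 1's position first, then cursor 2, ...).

After op 1 (add_cursor(5)): buffer="pofmoh" (len 6), cursors c1@0 c2@5 c3@5, authorship ......
After op 2 (move_left): buffer="pofmoh" (len 6), cursors c1@0 c2@4 c3@4, authorship ......
After op 3 (add_cursor(2)): buffer="pofmoh" (len 6), cursors c1@0 c4@2 c2@4 c3@4, authorship ......

Answer: 0 4 4 2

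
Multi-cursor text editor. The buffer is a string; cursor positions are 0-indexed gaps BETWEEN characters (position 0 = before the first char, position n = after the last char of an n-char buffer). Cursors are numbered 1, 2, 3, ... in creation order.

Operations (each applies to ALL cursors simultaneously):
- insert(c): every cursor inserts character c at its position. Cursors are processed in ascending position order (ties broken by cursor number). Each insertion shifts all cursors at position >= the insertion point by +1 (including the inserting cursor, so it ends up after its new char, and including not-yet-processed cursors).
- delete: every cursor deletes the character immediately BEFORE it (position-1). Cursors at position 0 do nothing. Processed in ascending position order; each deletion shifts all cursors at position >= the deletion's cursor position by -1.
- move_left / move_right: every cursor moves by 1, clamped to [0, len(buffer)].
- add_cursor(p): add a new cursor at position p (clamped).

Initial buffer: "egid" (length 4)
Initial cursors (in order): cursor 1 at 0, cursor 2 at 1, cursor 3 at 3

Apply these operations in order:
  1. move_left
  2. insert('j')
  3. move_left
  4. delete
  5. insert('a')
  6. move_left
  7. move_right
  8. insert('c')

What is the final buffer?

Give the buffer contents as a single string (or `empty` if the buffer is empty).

Answer: aaccjeacjid

Derivation:
After op 1 (move_left): buffer="egid" (len 4), cursors c1@0 c2@0 c3@2, authorship ....
After op 2 (insert('j')): buffer="jjegjid" (len 7), cursors c1@2 c2@2 c3@5, authorship 12..3..
After op 3 (move_left): buffer="jjegjid" (len 7), cursors c1@1 c2@1 c3@4, authorship 12..3..
After op 4 (delete): buffer="jejid" (len 5), cursors c1@0 c2@0 c3@2, authorship 2.3..
After op 5 (insert('a')): buffer="aajeajid" (len 8), cursors c1@2 c2@2 c3@5, authorship 122.33..
After op 6 (move_left): buffer="aajeajid" (len 8), cursors c1@1 c2@1 c3@4, authorship 122.33..
After op 7 (move_right): buffer="aajeajid" (len 8), cursors c1@2 c2@2 c3@5, authorship 122.33..
After op 8 (insert('c')): buffer="aaccjeacjid" (len 11), cursors c1@4 c2@4 c3@8, authorship 12122.333..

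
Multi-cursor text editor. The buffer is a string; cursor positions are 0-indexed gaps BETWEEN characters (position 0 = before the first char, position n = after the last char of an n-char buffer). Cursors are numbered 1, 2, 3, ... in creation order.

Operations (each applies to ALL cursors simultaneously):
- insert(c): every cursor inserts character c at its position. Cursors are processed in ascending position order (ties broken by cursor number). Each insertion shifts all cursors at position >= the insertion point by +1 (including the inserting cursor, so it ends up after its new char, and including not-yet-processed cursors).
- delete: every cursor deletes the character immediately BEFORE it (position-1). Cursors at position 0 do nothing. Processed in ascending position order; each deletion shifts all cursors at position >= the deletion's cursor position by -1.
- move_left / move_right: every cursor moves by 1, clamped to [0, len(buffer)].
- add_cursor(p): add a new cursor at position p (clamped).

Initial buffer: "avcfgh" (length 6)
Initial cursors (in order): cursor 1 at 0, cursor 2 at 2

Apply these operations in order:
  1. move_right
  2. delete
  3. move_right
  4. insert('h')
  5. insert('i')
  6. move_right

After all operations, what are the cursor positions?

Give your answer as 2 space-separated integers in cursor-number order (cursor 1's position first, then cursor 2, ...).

After op 1 (move_right): buffer="avcfgh" (len 6), cursors c1@1 c2@3, authorship ......
After op 2 (delete): buffer="vfgh" (len 4), cursors c1@0 c2@1, authorship ....
After op 3 (move_right): buffer="vfgh" (len 4), cursors c1@1 c2@2, authorship ....
After op 4 (insert('h')): buffer="vhfhgh" (len 6), cursors c1@2 c2@4, authorship .1.2..
After op 5 (insert('i')): buffer="vhifhigh" (len 8), cursors c1@3 c2@6, authorship .11.22..
After op 6 (move_right): buffer="vhifhigh" (len 8), cursors c1@4 c2@7, authorship .11.22..

Answer: 4 7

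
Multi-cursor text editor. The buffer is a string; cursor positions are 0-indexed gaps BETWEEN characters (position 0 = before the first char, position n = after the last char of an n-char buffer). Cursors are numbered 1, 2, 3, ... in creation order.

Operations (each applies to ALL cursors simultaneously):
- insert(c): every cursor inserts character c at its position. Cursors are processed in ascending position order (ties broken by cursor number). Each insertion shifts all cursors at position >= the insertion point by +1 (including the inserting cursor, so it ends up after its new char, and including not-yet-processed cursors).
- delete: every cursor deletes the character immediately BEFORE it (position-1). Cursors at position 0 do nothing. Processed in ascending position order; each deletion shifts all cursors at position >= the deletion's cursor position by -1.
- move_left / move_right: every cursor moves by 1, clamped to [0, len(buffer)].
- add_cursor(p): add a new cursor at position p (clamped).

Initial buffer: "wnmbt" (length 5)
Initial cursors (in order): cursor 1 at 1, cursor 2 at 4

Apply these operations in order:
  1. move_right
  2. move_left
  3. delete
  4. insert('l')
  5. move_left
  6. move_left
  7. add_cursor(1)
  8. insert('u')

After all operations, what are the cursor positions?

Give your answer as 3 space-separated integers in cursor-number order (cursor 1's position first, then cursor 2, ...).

After op 1 (move_right): buffer="wnmbt" (len 5), cursors c1@2 c2@5, authorship .....
After op 2 (move_left): buffer="wnmbt" (len 5), cursors c1@1 c2@4, authorship .....
After op 3 (delete): buffer="nmt" (len 3), cursors c1@0 c2@2, authorship ...
After op 4 (insert('l')): buffer="lnmlt" (len 5), cursors c1@1 c2@4, authorship 1..2.
After op 5 (move_left): buffer="lnmlt" (len 5), cursors c1@0 c2@3, authorship 1..2.
After op 6 (move_left): buffer="lnmlt" (len 5), cursors c1@0 c2@2, authorship 1..2.
After op 7 (add_cursor(1)): buffer="lnmlt" (len 5), cursors c1@0 c3@1 c2@2, authorship 1..2.
After op 8 (insert('u')): buffer="ulunumlt" (len 8), cursors c1@1 c3@3 c2@5, authorship 113.2.2.

Answer: 1 5 3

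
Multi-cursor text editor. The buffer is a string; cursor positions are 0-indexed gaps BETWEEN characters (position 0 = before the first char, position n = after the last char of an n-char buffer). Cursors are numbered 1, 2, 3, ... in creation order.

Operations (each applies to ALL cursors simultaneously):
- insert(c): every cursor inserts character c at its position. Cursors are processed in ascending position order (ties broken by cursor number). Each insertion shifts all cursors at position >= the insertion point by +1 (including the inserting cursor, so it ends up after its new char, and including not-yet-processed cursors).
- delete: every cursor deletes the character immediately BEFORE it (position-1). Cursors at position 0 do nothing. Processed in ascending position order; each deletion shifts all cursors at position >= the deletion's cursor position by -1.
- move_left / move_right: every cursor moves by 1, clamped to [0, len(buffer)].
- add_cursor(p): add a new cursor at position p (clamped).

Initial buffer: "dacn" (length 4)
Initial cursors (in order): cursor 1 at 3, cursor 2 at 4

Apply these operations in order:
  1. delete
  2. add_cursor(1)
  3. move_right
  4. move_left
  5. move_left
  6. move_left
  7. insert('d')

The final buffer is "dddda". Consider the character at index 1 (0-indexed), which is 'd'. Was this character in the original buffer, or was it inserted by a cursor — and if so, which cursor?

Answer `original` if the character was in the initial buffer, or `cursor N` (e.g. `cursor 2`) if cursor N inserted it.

After op 1 (delete): buffer="da" (len 2), cursors c1@2 c2@2, authorship ..
After op 2 (add_cursor(1)): buffer="da" (len 2), cursors c3@1 c1@2 c2@2, authorship ..
After op 3 (move_right): buffer="da" (len 2), cursors c1@2 c2@2 c3@2, authorship ..
After op 4 (move_left): buffer="da" (len 2), cursors c1@1 c2@1 c3@1, authorship ..
After op 5 (move_left): buffer="da" (len 2), cursors c1@0 c2@0 c3@0, authorship ..
After op 6 (move_left): buffer="da" (len 2), cursors c1@0 c2@0 c3@0, authorship ..
After op 7 (insert('d')): buffer="dddda" (len 5), cursors c1@3 c2@3 c3@3, authorship 123..
Authorship (.=original, N=cursor N): 1 2 3 . .
Index 1: author = 2

Answer: cursor 2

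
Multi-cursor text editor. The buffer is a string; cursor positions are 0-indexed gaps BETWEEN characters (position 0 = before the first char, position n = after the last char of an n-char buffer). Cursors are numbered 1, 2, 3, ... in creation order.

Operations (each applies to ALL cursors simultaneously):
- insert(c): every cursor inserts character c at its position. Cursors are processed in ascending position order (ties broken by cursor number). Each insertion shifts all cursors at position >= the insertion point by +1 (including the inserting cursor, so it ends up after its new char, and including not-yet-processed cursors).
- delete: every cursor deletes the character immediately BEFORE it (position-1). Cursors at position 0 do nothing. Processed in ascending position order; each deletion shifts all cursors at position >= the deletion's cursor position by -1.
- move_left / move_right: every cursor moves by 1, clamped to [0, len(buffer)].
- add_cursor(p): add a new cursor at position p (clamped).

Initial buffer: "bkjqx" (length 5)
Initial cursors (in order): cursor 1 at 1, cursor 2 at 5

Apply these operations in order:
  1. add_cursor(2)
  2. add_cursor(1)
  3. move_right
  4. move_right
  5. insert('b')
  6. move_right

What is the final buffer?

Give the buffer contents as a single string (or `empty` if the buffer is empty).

Answer: bkjbbqbxb

Derivation:
After op 1 (add_cursor(2)): buffer="bkjqx" (len 5), cursors c1@1 c3@2 c2@5, authorship .....
After op 2 (add_cursor(1)): buffer="bkjqx" (len 5), cursors c1@1 c4@1 c3@2 c2@5, authorship .....
After op 3 (move_right): buffer="bkjqx" (len 5), cursors c1@2 c4@2 c3@3 c2@5, authorship .....
After op 4 (move_right): buffer="bkjqx" (len 5), cursors c1@3 c4@3 c3@4 c2@5, authorship .....
After op 5 (insert('b')): buffer="bkjbbqbxb" (len 9), cursors c1@5 c4@5 c3@7 c2@9, authorship ...14.3.2
After op 6 (move_right): buffer="bkjbbqbxb" (len 9), cursors c1@6 c4@6 c3@8 c2@9, authorship ...14.3.2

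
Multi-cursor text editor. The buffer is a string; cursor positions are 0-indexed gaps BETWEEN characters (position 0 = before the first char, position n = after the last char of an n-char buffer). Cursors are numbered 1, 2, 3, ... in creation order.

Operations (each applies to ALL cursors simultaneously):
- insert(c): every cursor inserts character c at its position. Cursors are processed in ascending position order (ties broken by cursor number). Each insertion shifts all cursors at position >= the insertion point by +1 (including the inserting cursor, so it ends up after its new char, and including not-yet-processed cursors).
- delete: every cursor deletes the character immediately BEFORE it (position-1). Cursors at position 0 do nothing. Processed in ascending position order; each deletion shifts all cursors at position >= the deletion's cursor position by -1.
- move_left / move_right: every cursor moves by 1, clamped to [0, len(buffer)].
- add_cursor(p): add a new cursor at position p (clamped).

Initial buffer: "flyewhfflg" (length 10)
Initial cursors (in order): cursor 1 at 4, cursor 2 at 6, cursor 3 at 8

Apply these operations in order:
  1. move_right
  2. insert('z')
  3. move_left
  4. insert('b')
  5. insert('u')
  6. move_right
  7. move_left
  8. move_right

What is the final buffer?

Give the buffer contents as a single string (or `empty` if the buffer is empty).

Answer: flyewbuzhfbuzflbuzg

Derivation:
After op 1 (move_right): buffer="flyewhfflg" (len 10), cursors c1@5 c2@7 c3@9, authorship ..........
After op 2 (insert('z')): buffer="flyewzhfzflzg" (len 13), cursors c1@6 c2@9 c3@12, authorship .....1..2..3.
After op 3 (move_left): buffer="flyewzhfzflzg" (len 13), cursors c1@5 c2@8 c3@11, authorship .....1..2..3.
After op 4 (insert('b')): buffer="flyewbzhfbzflbzg" (len 16), cursors c1@6 c2@10 c3@14, authorship .....11..22..33.
After op 5 (insert('u')): buffer="flyewbuzhfbuzflbuzg" (len 19), cursors c1@7 c2@12 c3@17, authorship .....111..222..333.
After op 6 (move_right): buffer="flyewbuzhfbuzflbuzg" (len 19), cursors c1@8 c2@13 c3@18, authorship .....111..222..333.
After op 7 (move_left): buffer="flyewbuzhfbuzflbuzg" (len 19), cursors c1@7 c2@12 c3@17, authorship .....111..222..333.
After op 8 (move_right): buffer="flyewbuzhfbuzflbuzg" (len 19), cursors c1@8 c2@13 c3@18, authorship .....111..222..333.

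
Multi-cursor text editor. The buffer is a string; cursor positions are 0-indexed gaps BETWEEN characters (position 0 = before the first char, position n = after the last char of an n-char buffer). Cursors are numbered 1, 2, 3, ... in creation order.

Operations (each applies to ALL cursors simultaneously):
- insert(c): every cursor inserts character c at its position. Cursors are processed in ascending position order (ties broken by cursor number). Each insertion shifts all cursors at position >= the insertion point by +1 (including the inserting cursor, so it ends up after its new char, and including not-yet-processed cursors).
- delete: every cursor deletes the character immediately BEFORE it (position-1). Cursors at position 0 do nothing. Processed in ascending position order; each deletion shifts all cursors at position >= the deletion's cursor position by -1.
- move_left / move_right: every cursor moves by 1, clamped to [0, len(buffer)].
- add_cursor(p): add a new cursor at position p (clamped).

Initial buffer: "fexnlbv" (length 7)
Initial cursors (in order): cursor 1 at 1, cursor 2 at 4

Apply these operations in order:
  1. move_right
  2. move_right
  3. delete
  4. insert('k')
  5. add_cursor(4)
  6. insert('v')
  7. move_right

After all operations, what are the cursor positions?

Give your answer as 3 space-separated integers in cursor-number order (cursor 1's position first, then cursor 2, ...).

After op 1 (move_right): buffer="fexnlbv" (len 7), cursors c1@2 c2@5, authorship .......
After op 2 (move_right): buffer="fexnlbv" (len 7), cursors c1@3 c2@6, authorship .......
After op 3 (delete): buffer="fenlv" (len 5), cursors c1@2 c2@4, authorship .....
After op 4 (insert('k')): buffer="feknlkv" (len 7), cursors c1@3 c2@6, authorship ..1..2.
After op 5 (add_cursor(4)): buffer="feknlkv" (len 7), cursors c1@3 c3@4 c2@6, authorship ..1..2.
After op 6 (insert('v')): buffer="fekvnvlkvv" (len 10), cursors c1@4 c3@6 c2@9, authorship ..11.3.22.
After op 7 (move_right): buffer="fekvnvlkvv" (len 10), cursors c1@5 c3@7 c2@10, authorship ..11.3.22.

Answer: 5 10 7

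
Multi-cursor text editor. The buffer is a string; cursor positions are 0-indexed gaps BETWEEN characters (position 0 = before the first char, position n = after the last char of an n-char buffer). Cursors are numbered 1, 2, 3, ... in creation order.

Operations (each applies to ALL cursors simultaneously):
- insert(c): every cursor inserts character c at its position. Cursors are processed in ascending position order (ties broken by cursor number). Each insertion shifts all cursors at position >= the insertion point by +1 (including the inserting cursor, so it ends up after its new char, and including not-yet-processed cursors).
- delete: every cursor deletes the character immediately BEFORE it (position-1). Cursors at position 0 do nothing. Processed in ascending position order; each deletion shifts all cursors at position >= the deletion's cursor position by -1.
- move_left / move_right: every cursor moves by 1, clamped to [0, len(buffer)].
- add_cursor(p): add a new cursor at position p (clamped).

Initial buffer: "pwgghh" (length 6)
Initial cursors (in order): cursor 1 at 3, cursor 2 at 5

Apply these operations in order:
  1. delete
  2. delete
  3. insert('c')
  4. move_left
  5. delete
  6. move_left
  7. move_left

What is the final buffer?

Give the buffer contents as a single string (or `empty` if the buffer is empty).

Answer: ch

Derivation:
After op 1 (delete): buffer="pwgh" (len 4), cursors c1@2 c2@3, authorship ....
After op 2 (delete): buffer="ph" (len 2), cursors c1@1 c2@1, authorship ..
After op 3 (insert('c')): buffer="pcch" (len 4), cursors c1@3 c2@3, authorship .12.
After op 4 (move_left): buffer="pcch" (len 4), cursors c1@2 c2@2, authorship .12.
After op 5 (delete): buffer="ch" (len 2), cursors c1@0 c2@0, authorship 2.
After op 6 (move_left): buffer="ch" (len 2), cursors c1@0 c2@0, authorship 2.
After op 7 (move_left): buffer="ch" (len 2), cursors c1@0 c2@0, authorship 2.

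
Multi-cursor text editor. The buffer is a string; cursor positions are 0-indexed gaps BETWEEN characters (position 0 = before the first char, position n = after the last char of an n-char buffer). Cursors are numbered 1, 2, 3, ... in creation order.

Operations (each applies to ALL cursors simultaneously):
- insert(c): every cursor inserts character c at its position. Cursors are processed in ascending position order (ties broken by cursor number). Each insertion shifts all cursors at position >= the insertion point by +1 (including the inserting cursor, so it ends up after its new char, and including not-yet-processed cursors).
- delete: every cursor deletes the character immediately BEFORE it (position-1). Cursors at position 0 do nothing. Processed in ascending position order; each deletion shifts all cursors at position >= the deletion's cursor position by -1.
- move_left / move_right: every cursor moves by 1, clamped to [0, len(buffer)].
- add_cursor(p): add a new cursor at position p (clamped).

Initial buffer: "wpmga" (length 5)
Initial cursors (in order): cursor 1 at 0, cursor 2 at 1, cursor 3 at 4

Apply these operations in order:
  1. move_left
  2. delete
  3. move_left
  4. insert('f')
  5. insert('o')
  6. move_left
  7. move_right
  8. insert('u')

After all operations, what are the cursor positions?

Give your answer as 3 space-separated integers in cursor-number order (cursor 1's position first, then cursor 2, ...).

Answer: 6 6 10

Derivation:
After op 1 (move_left): buffer="wpmga" (len 5), cursors c1@0 c2@0 c3@3, authorship .....
After op 2 (delete): buffer="wpga" (len 4), cursors c1@0 c2@0 c3@2, authorship ....
After op 3 (move_left): buffer="wpga" (len 4), cursors c1@0 c2@0 c3@1, authorship ....
After op 4 (insert('f')): buffer="ffwfpga" (len 7), cursors c1@2 c2@2 c3@4, authorship 12.3...
After op 5 (insert('o')): buffer="ffoowfopga" (len 10), cursors c1@4 c2@4 c3@7, authorship 1212.33...
After op 6 (move_left): buffer="ffoowfopga" (len 10), cursors c1@3 c2@3 c3@6, authorship 1212.33...
After op 7 (move_right): buffer="ffoowfopga" (len 10), cursors c1@4 c2@4 c3@7, authorship 1212.33...
After op 8 (insert('u')): buffer="ffoouuwfoupga" (len 13), cursors c1@6 c2@6 c3@10, authorship 121212.333...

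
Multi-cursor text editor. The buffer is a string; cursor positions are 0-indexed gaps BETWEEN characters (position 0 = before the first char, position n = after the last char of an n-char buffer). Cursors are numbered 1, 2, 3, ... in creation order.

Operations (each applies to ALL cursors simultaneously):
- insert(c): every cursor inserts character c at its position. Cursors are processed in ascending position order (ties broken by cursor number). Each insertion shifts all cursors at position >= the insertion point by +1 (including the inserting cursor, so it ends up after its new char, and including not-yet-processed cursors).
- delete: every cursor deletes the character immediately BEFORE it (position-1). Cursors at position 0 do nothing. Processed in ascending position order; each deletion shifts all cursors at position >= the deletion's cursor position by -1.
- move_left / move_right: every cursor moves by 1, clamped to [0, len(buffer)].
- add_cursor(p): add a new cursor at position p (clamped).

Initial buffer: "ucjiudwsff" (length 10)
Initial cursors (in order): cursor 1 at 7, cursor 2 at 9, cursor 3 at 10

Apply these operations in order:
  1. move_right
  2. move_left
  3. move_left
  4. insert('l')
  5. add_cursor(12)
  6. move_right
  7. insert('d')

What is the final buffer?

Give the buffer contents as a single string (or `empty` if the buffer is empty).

Answer: ucjiudlwdsllfddfd

Derivation:
After op 1 (move_right): buffer="ucjiudwsff" (len 10), cursors c1@8 c2@10 c3@10, authorship ..........
After op 2 (move_left): buffer="ucjiudwsff" (len 10), cursors c1@7 c2@9 c3@9, authorship ..........
After op 3 (move_left): buffer="ucjiudwsff" (len 10), cursors c1@6 c2@8 c3@8, authorship ..........
After op 4 (insert('l')): buffer="ucjiudlwsllff" (len 13), cursors c1@7 c2@11 c3@11, authorship ......1..23..
After op 5 (add_cursor(12)): buffer="ucjiudlwsllff" (len 13), cursors c1@7 c2@11 c3@11 c4@12, authorship ......1..23..
After op 6 (move_right): buffer="ucjiudlwsllff" (len 13), cursors c1@8 c2@12 c3@12 c4@13, authorship ......1..23..
After op 7 (insert('d')): buffer="ucjiudlwdsllfddfd" (len 17), cursors c1@9 c2@15 c3@15 c4@17, authorship ......1.1.23.23.4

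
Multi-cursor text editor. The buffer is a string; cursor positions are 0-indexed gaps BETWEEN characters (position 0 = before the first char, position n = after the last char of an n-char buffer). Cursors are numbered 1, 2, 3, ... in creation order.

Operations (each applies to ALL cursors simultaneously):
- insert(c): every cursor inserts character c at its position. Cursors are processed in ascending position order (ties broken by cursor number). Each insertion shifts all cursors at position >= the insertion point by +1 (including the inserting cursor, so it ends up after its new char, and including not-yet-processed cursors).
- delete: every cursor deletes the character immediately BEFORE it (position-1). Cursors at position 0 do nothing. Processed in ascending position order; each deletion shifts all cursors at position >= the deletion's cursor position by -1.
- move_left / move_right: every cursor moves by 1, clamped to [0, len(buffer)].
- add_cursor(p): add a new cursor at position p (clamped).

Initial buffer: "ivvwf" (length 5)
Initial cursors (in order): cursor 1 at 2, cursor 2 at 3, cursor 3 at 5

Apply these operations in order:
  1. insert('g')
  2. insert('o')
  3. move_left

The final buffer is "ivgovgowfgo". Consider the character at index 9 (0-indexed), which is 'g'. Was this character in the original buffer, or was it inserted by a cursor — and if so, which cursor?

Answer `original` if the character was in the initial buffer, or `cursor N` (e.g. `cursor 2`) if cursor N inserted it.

Answer: cursor 3

Derivation:
After op 1 (insert('g')): buffer="ivgvgwfg" (len 8), cursors c1@3 c2@5 c3@8, authorship ..1.2..3
After op 2 (insert('o')): buffer="ivgovgowfgo" (len 11), cursors c1@4 c2@7 c3@11, authorship ..11.22..33
After op 3 (move_left): buffer="ivgovgowfgo" (len 11), cursors c1@3 c2@6 c3@10, authorship ..11.22..33
Authorship (.=original, N=cursor N): . . 1 1 . 2 2 . . 3 3
Index 9: author = 3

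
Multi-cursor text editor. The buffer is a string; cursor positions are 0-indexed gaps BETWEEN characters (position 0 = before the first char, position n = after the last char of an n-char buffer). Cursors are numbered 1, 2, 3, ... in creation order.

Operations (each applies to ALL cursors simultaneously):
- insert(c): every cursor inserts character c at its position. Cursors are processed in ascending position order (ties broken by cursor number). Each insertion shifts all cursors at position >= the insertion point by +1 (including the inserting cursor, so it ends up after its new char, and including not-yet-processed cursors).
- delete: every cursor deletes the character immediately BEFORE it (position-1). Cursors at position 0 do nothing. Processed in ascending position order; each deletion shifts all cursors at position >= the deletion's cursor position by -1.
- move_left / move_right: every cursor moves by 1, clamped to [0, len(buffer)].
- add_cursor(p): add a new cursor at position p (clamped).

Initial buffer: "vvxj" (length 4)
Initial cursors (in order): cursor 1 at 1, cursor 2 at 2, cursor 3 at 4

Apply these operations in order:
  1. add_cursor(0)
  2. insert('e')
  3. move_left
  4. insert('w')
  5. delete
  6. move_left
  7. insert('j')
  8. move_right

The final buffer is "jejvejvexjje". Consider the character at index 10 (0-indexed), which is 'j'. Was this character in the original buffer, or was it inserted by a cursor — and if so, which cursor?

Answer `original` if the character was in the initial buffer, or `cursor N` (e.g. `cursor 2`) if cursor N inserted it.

After op 1 (add_cursor(0)): buffer="vvxj" (len 4), cursors c4@0 c1@1 c2@2 c3@4, authorship ....
After op 2 (insert('e')): buffer="evevexje" (len 8), cursors c4@1 c1@3 c2@5 c3@8, authorship 4.1.2..3
After op 3 (move_left): buffer="evevexje" (len 8), cursors c4@0 c1@2 c2@4 c3@7, authorship 4.1.2..3
After op 4 (insert('w')): buffer="wevwevwexjwe" (len 12), cursors c4@1 c1@4 c2@7 c3@11, authorship 44.11.22..33
After op 5 (delete): buffer="evevexje" (len 8), cursors c4@0 c1@2 c2@4 c3@7, authorship 4.1.2..3
After op 6 (move_left): buffer="evevexje" (len 8), cursors c4@0 c1@1 c2@3 c3@6, authorship 4.1.2..3
After op 7 (insert('j')): buffer="jejvejvexjje" (len 12), cursors c4@1 c1@3 c2@6 c3@10, authorship 441.12.2.3.3
After op 8 (move_right): buffer="jejvejvexjje" (len 12), cursors c4@2 c1@4 c2@7 c3@11, authorship 441.12.2.3.3
Authorship (.=original, N=cursor N): 4 4 1 . 1 2 . 2 . 3 . 3
Index 10: author = original

Answer: original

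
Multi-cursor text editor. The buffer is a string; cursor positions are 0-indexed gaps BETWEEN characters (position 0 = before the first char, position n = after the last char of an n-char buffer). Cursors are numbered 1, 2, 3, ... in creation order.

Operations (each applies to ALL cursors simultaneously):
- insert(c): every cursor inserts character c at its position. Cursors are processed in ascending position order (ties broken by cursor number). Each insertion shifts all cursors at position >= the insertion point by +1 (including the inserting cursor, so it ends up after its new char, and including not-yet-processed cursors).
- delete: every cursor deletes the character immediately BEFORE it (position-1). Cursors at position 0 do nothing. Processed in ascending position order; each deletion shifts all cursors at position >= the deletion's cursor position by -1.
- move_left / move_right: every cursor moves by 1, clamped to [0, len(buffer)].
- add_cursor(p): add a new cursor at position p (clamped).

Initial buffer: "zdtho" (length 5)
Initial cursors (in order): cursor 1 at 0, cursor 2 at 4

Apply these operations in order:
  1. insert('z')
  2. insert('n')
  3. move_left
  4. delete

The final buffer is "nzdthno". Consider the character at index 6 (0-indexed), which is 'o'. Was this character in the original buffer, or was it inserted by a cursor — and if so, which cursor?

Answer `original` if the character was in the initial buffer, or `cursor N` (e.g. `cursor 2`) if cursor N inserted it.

Answer: original

Derivation:
After op 1 (insert('z')): buffer="zzdthzo" (len 7), cursors c1@1 c2@6, authorship 1....2.
After op 2 (insert('n')): buffer="znzdthzno" (len 9), cursors c1@2 c2@8, authorship 11....22.
After op 3 (move_left): buffer="znzdthzno" (len 9), cursors c1@1 c2@7, authorship 11....22.
After op 4 (delete): buffer="nzdthno" (len 7), cursors c1@0 c2@5, authorship 1....2.
Authorship (.=original, N=cursor N): 1 . . . . 2 .
Index 6: author = original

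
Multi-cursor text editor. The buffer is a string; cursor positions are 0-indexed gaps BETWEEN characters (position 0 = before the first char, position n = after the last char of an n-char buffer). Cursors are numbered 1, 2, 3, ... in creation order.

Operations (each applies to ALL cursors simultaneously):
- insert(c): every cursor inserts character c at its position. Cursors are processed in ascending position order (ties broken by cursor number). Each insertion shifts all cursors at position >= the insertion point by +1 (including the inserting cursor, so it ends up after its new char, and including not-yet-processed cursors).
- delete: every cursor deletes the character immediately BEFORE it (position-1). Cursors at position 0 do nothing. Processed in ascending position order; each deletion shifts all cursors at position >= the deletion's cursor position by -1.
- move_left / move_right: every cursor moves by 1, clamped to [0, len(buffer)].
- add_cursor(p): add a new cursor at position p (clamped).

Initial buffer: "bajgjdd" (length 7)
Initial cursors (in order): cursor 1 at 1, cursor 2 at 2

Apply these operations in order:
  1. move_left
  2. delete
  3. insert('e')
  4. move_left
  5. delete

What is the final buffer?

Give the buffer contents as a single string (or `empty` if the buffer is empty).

After op 1 (move_left): buffer="bajgjdd" (len 7), cursors c1@0 c2@1, authorship .......
After op 2 (delete): buffer="ajgjdd" (len 6), cursors c1@0 c2@0, authorship ......
After op 3 (insert('e')): buffer="eeajgjdd" (len 8), cursors c1@2 c2@2, authorship 12......
After op 4 (move_left): buffer="eeajgjdd" (len 8), cursors c1@1 c2@1, authorship 12......
After op 5 (delete): buffer="eajgjdd" (len 7), cursors c1@0 c2@0, authorship 2......

Answer: eajgjdd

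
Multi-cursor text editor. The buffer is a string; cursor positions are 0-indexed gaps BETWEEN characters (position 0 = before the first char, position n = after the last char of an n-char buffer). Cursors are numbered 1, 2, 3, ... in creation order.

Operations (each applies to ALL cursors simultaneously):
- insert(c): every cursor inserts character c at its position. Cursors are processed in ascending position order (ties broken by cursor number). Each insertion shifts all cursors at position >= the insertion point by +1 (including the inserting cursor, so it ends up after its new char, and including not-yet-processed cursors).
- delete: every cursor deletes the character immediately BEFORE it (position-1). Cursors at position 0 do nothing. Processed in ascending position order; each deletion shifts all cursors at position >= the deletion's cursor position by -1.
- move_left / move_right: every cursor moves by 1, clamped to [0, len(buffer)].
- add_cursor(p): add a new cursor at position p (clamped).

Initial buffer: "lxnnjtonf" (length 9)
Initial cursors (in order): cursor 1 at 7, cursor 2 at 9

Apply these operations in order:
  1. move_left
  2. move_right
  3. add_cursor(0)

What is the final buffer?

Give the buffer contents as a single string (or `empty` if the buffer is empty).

After op 1 (move_left): buffer="lxnnjtonf" (len 9), cursors c1@6 c2@8, authorship .........
After op 2 (move_right): buffer="lxnnjtonf" (len 9), cursors c1@7 c2@9, authorship .........
After op 3 (add_cursor(0)): buffer="lxnnjtonf" (len 9), cursors c3@0 c1@7 c2@9, authorship .........

Answer: lxnnjtonf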